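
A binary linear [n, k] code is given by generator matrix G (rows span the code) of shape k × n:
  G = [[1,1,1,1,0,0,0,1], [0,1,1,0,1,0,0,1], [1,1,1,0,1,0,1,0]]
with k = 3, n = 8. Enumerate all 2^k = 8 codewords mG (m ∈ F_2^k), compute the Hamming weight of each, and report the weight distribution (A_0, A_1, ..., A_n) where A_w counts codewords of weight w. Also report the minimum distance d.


Weight distribution: A_0 = 1, A_3 = 2, A_4 = 3, A_5 = 2. Minimum distance d = 3.

Enumerate all 2^3 = 8 messages m ∈ F_2^3.
For each, compute codeword c = mG in F_2^8, then tally its weight.
  m = 000 → c = 00000000, weight = 0.
  m = 100 → c = 11110001, weight = 5.
  m = 010 → c = 01101001, weight = 4.
  m = 110 → c = 10011000, weight = 3.
  m = 001 → c = 11101010, weight = 5.
  m = 101 → c = 00011011, weight = 4.
  m = 011 → c = 10000011, weight = 3.
  m = 111 → c = 01110010, weight = 4.
Tally weights:
  weight 0: 1 codewords.
  weight 3: 2 codewords.
  weight 4: 3 codewords.
  weight 5: 2 codewords.
Minimum distance d = smallest w > 0 with A_w > 0 = 3.
Sanity: Σ A_w = 8 = 2^3 = 8 ✓.


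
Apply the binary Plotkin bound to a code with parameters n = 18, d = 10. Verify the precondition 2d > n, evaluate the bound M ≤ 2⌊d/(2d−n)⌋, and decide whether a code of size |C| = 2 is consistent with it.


Plotkin bound M ≤ 10; given |C| = 2 ≤ bound (satisfied).

Check applicability: 2d = 20, n = 18.
2d − n = 2 > 0, so Plotkin applies.
Compute d/(2d−n) = 10/2 ≈ 5.0000.
⌊d/(2d−n)⌋ = 5.
Plotkin bound: M ≤ 2·5 = 10.
Given |C| = 2, check: satisfied.
This |C| is below the Plotkin bound.


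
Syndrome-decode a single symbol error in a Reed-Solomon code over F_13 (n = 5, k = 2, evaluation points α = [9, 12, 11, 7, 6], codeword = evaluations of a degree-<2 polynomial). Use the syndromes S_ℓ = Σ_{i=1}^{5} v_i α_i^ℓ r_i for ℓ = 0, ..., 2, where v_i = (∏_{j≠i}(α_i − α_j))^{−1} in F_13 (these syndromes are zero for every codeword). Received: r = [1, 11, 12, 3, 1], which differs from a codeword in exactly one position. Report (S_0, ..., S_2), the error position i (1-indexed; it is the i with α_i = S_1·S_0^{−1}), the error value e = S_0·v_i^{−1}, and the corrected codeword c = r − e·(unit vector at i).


S = (3, 5, 4), error at position 5, error magnitude e = 10, c = [1, 11, 12, 3, 4].

Step 1: column multipliers v_i = (∏_{j≠i}(α_i − α_j))^{−1} mod 13.
  i = 1 (α = 9): (9−12)(9−11)(9−7)(9−6) = (−3)·(−2)·2·3 = 36 ≡ 10, so v_1 = 10^{−1} = 4 (mod 13).
  i = 2 (α = 12): (12−9)(12−11)(12−7)(12−6) = 3·1·5·6 = 90 ≡ 12, so v_2 = 12^{−1} = 12 (mod 13).
  i = 3 (α = 11): (11−9)(11−12)(11−7)(11−6) = 2·(−1)·4·5 = −40 ≡ 12, so v_3 = 12^{−1} = 12 (mod 13).
  i = 4 (α = 7): (7−9)(7−12)(7−11)(7−6) = (−2)·(−5)·(−4)·1 = −40 ≡ 12, so v_4 = 12^{−1} = 12 (mod 13).
  i = 5 (α = 6): (6−9)(6−12)(6−11)(6−7) = (−3)·(−6)·(−5)·(−1) = 90 ≡ 12, so v_5 = 12^{−1} = 12 (mod 13).
  v = [4, 12, 12, 12, 12].
Step 2: syndromes of r = [1, 11, 12, 3, 1] (all sums mod 13).
  S_0 = Σ v_i r_i = 4·1 + 12·11 + 12·12 + 12·3 + 12·1 = 328 ≡ 3.
  S_1 = Σ v_i α_i r_i = 4·9·1 + 12·12·11 + 12·11·12 + 12·7·3 + 12·6·1 = 3528 ≡ 5.
  α_i^2 mod 13 = [3, 1, 4, 10, 10].
  S_2 = Σ v_i α_i^2 r_i = 4·3·1 + 12·1·11 + 12·4·12 + 12·10·3 + 12·10·1 = 1200 ≡ 4.
  S = (3, 5, 4) ≠ 0, so r is not a codeword (an error is present).
Step 3: locate the error. For a single error e at position i, S_ℓ = v_i·e·α_i^ℓ, so α_err = S_1/S_0.
  S_0^{−1} = 3^{−1} = 9 (mod 13), so α_err = 5·9 = 45 ≡ 6 = α_5. Error position i = 5.
  Consistency check: S_2/S_1 = 4·8 = 32 ≡ 6 = α_err ✓ (single-error assumption holds).
Step 4: error magnitude e = S_0/v_5 = S_0·∏_{j≠5}(α_5 − α_j) = 3·12 = 36 ≡ 10 (mod 13).
Step 5: correct position 5: c_5 = r_5 − e = 1 − 10 ≡ 4 (mod 13). Hence c = [1, 11, 12, 3, 4].
  Check: interpolating c through the α_i gives m(x) = 10 + 12·x (degree < 2) with m(α_i) = c_i for every i, so c is indeed a codeword.


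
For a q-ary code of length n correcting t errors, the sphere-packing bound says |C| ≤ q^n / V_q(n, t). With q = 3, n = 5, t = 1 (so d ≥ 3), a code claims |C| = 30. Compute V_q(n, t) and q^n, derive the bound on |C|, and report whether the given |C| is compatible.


V_q(n, t) = 11, q^n = 243, Hamming bound = 22, |C| = 30 > bound (violated).

Step 1: Compute V_q(n, t) = Σ_{j=0}^1 C(n, j) (q−1)^j.
  j = 0: C(5,0)·(2)^0 = 1·1 = 1.
  j = 1: C(5,1)·(2)^1 = 5·2 = 10.
  V_q(n, t) = 1 + 10 = 11.
Step 2: q^n = 3^5 = 243.
Step 3: Hamming bound ⌊q^n / V_q(n,t)⌋ = ⌊243/11⌋ = 22.
Step 4: Compare |C| = 30 to 22: violated.
The claimed |C| lies above the Hamming bound, so no 3-ary code of length 5 with d ≥ 3 can have 30 codewords.


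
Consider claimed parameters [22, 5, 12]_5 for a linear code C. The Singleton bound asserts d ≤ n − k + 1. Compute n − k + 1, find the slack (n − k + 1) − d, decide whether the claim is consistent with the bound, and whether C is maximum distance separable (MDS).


Singleton RHS = n − k + 1 = 18, slack = 6, bound satisfied, not MDS.

Singleton bound: d ≤ n − k + 1.
Here n = 22, k = 5, so n − k + 1 = 18.
Given d = 12, check d ≤ 18: YES.
Slack = (n − k + 1) − d = 6.
The code is NOT MDS (slack = 6 > 0).
Description: the claimed parameters are [22, 5, 12]_5; such a code would be non-MDS.


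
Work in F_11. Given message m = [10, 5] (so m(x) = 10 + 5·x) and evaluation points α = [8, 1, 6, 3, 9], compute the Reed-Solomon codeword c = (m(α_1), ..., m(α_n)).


c = [6, 4, 7, 3, 0]

Message polynomial: m(x) = 10 + 5·x (mod 11).
For each evaluation point α_i, compute m(α_i) mod 11:
  α_1 = 8: Horner steps 5 → 6, so m(8) = 6.
  α_2 = 1: Horner steps 5 → 4, so m(1) = 4.
  α_3 = 6: Horner steps 5 → 7, so m(6) = 7.
  α_4 = 3: Horner steps 5 → 3, so m(3) = 3.
  α_5 = 9: Horner steps 5 → 0, so m(9) = 0.
Codeword c = [6, 4, 7, 3, 0] ∈ F_11^5.


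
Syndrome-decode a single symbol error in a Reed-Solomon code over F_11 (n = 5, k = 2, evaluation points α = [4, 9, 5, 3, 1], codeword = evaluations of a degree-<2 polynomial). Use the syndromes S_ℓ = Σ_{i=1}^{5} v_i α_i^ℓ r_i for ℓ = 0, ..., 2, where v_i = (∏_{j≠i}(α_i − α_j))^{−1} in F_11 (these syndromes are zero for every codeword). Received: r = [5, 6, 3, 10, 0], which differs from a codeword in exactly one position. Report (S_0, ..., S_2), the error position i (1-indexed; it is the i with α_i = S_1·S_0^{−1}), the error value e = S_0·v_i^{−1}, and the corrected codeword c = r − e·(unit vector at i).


S = (4, 1, 3), error at position 4, error magnitude e = 3, c = [5, 6, 3, 7, 0].

Step 1: column multipliers v_i = (∏_{j≠i}(α_i − α_j))^{−1} mod 11.
  i = 1 (α = 4): (4−9)(4−5)(4−3)(4−1) = (−5)·(−1)·1·3 = 15 ≡ 4, so v_1 = 4^{−1} = 3 (mod 11).
  i = 2 (α = 9): (9−4)(9−5)(9−3)(9−1) = 5·4·6·8 = 960 ≡ 3, so v_2 = 3^{−1} = 4 (mod 11).
  i = 3 (α = 5): (5−4)(5−9)(5−3)(5−1) = 1·(−4)·2·4 = −32 ≡ 1, so v_3 = 1^{−1} = 1 (mod 11).
  i = 4 (α = 3): (3−4)(3−9)(3−5)(3−1) = (−1)·(−6)·(−2)·2 = −24 ≡ 9, so v_4 = 9^{−1} = 5 (mod 11).
  i = 5 (α = 1): (1−4)(1−9)(1−5)(1−3) = (−3)·(−8)·(−4)·(−2) = 192 ≡ 5, so v_5 = 5^{−1} = 9 (mod 11).
  v = [3, 4, 1, 5, 9].
Step 2: syndromes of r = [5, 6, 3, 10, 0] (all sums mod 11).
  S_0 = Σ v_i r_i = 3·5 + 4·6 + 1·3 + 5·10 + 9·0 = 92 ≡ 4.
  S_1 = Σ v_i α_i r_i = 3·4·5 + 4·9·6 + 1·5·3 + 5·3·10 + 9·1·0 = 441 ≡ 1.
  α_i^2 mod 11 = [5, 4, 3, 9, 1].
  S_2 = Σ v_i α_i^2 r_i = 3·5·5 + 4·4·6 + 1·3·3 + 5·9·10 + 9·1·0 = 630 ≡ 3.
  S = (4, 1, 3) ≠ 0, so r is not a codeword (an error is present).
Step 3: locate the error. For a single error e at position i, S_ℓ = v_i·e·α_i^ℓ, so α_err = S_1/S_0.
  S_0^{−1} = 4^{−1} = 3 (mod 11), so α_err = 1·3 = 3 ≡ 3 = α_4. Error position i = 4.
  Consistency check: S_2/S_1 = 3·1 = 3 ≡ 3 = α_err ✓ (single-error assumption holds).
Step 4: error magnitude e = S_0/v_4 = S_0·∏_{j≠4}(α_4 − α_j) = 4·9 = 36 ≡ 3 (mod 11).
Step 5: correct position 4: c_4 = r_4 − e = 10 − 3 ≡ 7 (mod 11). Hence c = [5, 6, 3, 7, 0].
  Check: interpolating c through the α_i gives m(x) = 2 + 9·x (degree < 2) with m(α_i) = c_i for every i, so c is indeed a codeword.


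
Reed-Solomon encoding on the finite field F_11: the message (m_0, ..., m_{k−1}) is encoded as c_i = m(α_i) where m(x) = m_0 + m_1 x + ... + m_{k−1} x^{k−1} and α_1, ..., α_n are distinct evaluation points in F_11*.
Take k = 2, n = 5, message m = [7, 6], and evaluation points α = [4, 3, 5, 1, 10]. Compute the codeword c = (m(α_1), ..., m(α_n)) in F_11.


c = [9, 3, 4, 2, 1]

Message polynomial: m(x) = 7 + 6·x (mod 11).
For each evaluation point α_i, compute m(α_i) mod 11:
  α_1 = 4: Horner steps 6 → 9, so m(4) = 9.
  α_2 = 3: Horner steps 6 → 3, so m(3) = 3.
  α_3 = 5: Horner steps 6 → 4, so m(5) = 4.
  α_4 = 1: Horner steps 6 → 2, so m(1) = 2.
  α_5 = 10: Horner steps 6 → 1, so m(10) = 1.
Codeword c = [9, 3, 4, 2, 1] ∈ F_11^5.


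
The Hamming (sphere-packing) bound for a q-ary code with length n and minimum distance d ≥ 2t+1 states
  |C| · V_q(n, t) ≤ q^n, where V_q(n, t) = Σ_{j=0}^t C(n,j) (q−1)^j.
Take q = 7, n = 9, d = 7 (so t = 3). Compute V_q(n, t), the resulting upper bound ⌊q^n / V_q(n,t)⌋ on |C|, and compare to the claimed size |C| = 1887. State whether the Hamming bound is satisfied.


V_q(n, t) = 19495, q^n = 40353607, Hamming bound = 2069, |C| = 1887 ≤ bound (satisfied).

Step 1: Compute V_q(n, t) = Σ_{j=0}^3 C(n, j) (q−1)^j.
  j = 0: C(9,0)·(6)^0 = 1·1 = 1.
  j = 1: C(9,1)·(6)^1 = 9·6 = 54.
  j = 2: C(9,2)·(6)^2 = 36·36 = 1296.
  j = 3: C(9,3)·(6)^3 = 84·216 = 18144.
  V_q(n, t) = 1 + 54 + 1296 + 18144 = 19495.
Step 2: q^n = 7^9 = 40353607.
Step 3: Hamming bound ⌊q^n / V_q(n,t)⌋ = ⌊40353607/19495⌋ = 2069.
Step 4: Compare |C| = 1887 to 2069: satisfied.
The claimed |C| lies below the Hamming bound.


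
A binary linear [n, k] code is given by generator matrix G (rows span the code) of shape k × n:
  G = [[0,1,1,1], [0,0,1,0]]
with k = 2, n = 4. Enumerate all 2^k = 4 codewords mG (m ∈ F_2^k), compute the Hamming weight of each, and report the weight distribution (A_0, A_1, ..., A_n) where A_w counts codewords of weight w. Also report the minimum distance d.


Weight distribution: A_0 = 1, A_1 = 1, A_2 = 1, A_3 = 1. Minimum distance d = 1.

Enumerate all 2^2 = 4 messages m ∈ F_2^2.
For each, compute codeword c = mG in F_2^4, then tally its weight.
  m = 00 → c = 0000, weight = 0.
  m = 10 → c = 0111, weight = 3.
  m = 01 → c = 0010, weight = 1.
  m = 11 → c = 0101, weight = 2.
Tally weights:
  weight 0: 1 codewords.
  weight 1: 1 codewords.
  weight 2: 1 codewords.
  weight 3: 1 codewords.
Minimum distance d = smallest w > 0 with A_w > 0 = 1.
Sanity: Σ A_w = 4 = 2^2 = 4 ✓.


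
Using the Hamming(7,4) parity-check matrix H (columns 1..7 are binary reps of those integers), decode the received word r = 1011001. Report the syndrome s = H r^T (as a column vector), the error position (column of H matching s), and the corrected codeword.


s = (0, 0, 1)^T, error position = 1, corrected codeword c = 0011001

Compute s = H r^T mod 2 one row at a time:
  s_1 = 1 + 0 + 0 + 1 = 2 ≡ 0 (mod 2).
  s_2 = 0 + 1 + 0 + 1 = 2 ≡ 0 (mod 2).
  s_3 = 1 + 1 + 0 + 1 = 3 ≡ 1 (mod 2).
s = (0, 0, 1)^T — this equals column 1 of H (binary 001), so error is at position 1.
Correct: flip bit 1 of r = 1011001 to get c = 0011001.


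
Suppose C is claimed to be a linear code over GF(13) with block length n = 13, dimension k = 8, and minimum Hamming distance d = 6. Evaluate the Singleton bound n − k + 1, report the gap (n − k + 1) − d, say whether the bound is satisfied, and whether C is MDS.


Singleton RHS = n − k + 1 = 6, slack = 0, bound satisfied, MDS.

Singleton bound: d ≤ n − k + 1.
Here n = 13, k = 8, so n − k + 1 = 6.
Given d = 6, check d ≤ 6: YES.
Slack = (n − k + 1) − d = 0.
The code is MDS (slack = 0).
Description: the claimed parameters are [13, 8, 6]_13; such a code would be MDS (meets Singleton bound).


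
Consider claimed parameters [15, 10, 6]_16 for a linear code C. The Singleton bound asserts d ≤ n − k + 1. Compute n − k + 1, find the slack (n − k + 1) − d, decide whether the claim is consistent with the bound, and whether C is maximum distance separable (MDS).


Singleton RHS = n − k + 1 = 6, slack = 0, bound satisfied, MDS.

Singleton bound: d ≤ n − k + 1.
Here n = 15, k = 10, so n − k + 1 = 6.
Given d = 6, check d ≤ 6: YES.
Slack = (n − k + 1) − d = 0.
The code is MDS (slack = 0).
Description: the claimed parameters are [15, 10, 6]_16; such a code would be MDS (meets Singleton bound).


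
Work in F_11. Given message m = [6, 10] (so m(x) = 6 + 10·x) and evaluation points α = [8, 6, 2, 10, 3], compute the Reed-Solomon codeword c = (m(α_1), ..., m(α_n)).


c = [9, 0, 4, 7, 3]

Message polynomial: m(x) = 6 + 10·x (mod 11).
For each evaluation point α_i, compute m(α_i) mod 11:
  α_1 = 8: Horner steps 10 → 9, so m(8) = 9.
  α_2 = 6: Horner steps 10 → 0, so m(6) = 0.
  α_3 = 2: Horner steps 10 → 4, so m(2) = 4.
  α_4 = 10: Horner steps 10 → 7, so m(10) = 7.
  α_5 = 3: Horner steps 10 → 3, so m(3) = 3.
Codeword c = [9, 0, 4, 7, 3] ∈ F_11^5.


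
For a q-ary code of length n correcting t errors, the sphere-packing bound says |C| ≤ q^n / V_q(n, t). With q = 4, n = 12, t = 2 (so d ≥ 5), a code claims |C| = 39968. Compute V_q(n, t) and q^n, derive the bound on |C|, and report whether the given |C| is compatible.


V_q(n, t) = 631, q^n = 16777216, Hamming bound = 26588, |C| = 39968 > bound (violated).

Step 1: Compute V_q(n, t) = Σ_{j=0}^2 C(n, j) (q−1)^j.
  j = 0: C(12,0)·(3)^0 = 1·1 = 1.
  j = 1: C(12,1)·(3)^1 = 12·3 = 36.
  j = 2: C(12,2)·(3)^2 = 66·9 = 594.
  V_q(n, t) = 1 + 36 + 594 = 631.
Step 2: q^n = 4^12 = 16777216.
Step 3: Hamming bound ⌊q^n / V_q(n,t)⌋ = ⌊16777216/631⌋ = 26588.
Step 4: Compare |C| = 39968 to 26588: violated.
The claimed |C| lies above the Hamming bound, so no 4-ary code of length 12 with d ≥ 5 can have 39968 codewords.


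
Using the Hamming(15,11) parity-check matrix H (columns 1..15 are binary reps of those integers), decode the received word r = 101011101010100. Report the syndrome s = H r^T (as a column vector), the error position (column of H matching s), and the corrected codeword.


s = (1, 0, 0, 1)^T, error position = 9, corrected codeword c = 101011100010100

Compute s = H r^T mod 2 one row at a time:
  s_1 = 0 + 1 + 0 + 1 + 0 + 1 + 0 + 0 = 3 ≡ 1 (mod 2).
  s_2 = 0 + 1 + 1 + 1 + 0 + 1 + 0 + 0 = 4 ≡ 0 (mod 2).
  s_3 = 0 + 1 + 1 + 1 + 0 + 1 + 0 + 0 = 4 ≡ 0 (mod 2).
  s_4 = 1 + 1 + 1 + 1 + 1 + 1 + 1 + 0 = 7 ≡ 1 (mod 2).
s = (1, 0, 0, 1)^T — this equals column 9 of H (binary 1001), so error is at position 9.
Correct: flip bit 9 of r = 101011101010100 to get c = 101011100010100.


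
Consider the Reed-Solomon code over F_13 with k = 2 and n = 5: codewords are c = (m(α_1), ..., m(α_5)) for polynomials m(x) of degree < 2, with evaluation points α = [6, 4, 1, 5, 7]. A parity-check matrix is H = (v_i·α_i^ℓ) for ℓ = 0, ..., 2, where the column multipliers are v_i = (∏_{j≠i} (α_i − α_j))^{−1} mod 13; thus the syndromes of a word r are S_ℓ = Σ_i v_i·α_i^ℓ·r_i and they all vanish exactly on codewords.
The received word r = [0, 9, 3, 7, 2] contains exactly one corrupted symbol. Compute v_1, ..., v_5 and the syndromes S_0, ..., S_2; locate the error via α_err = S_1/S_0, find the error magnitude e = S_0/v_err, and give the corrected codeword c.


S = (6, 4, 7), error at position 4, error magnitude e = 9, c = [0, 9, 3, 11, 2].

Step 1: column multipliers v_i = (∏_{j≠i}(α_i − α_j))^{−1} mod 13.
  i = 1 (α = 6): (6−4)(6−1)(6−5)(6−7) = 2·5·1·(−1) = −10 ≡ 3, so v_1 = 3^{−1} = 9 (mod 13).
  i = 2 (α = 4): (4−6)(4−1)(4−5)(4−7) = (−2)·3·(−1)·(−3) = −18 ≡ 8, so v_2 = 8^{−1} = 5 (mod 13).
  i = 3 (α = 1): (1−6)(1−4)(1−5)(1−7) = (−5)·(−3)·(−4)·(−6) = 360 ≡ 9, so v_3 = 9^{−1} = 3 (mod 13).
  i = 4 (α = 5): (5−6)(5−4)(5−1)(5−7) = (−1)·1·4·(−2) = 8 ≡ 8, so v_4 = 8^{−1} = 5 (mod 13).
  i = 5 (α = 7): (7−6)(7−4)(7−1)(7−5) = 1·3·6·2 = 36 ≡ 10, so v_5 = 10^{−1} = 4 (mod 13).
  v = [9, 5, 3, 5, 4].
Step 2: syndromes of r = [0, 9, 3, 7, 2] (all sums mod 13).
  S_0 = Σ v_i r_i = 9·0 + 5·9 + 3·3 + 5·7 + 4·2 = 97 ≡ 6.
  S_1 = Σ v_i α_i r_i = 9·6·0 + 5·4·9 + 3·1·3 + 5·5·7 + 4·7·2 = 420 ≡ 4.
  α_i^2 mod 13 = [10, 3, 1, 12, 10].
  S_2 = Σ v_i α_i^2 r_i = 9·10·0 + 5·3·9 + 3·1·3 + 5·12·7 + 4·10·2 = 644 ≡ 7.
  S = (6, 4, 7) ≠ 0, so r is not a codeword (an error is present).
Step 3: locate the error. For a single error e at position i, S_ℓ = v_i·e·α_i^ℓ, so α_err = S_1/S_0.
  S_0^{−1} = 6^{−1} = 11 (mod 13), so α_err = 4·11 = 44 ≡ 5 = α_4. Error position i = 4.
  Consistency check: S_2/S_1 = 7·10 = 70 ≡ 5 = α_err ✓ (single-error assumption holds).
Step 4: error magnitude e = S_0/v_4 = S_0·∏_{j≠4}(α_4 − α_j) = 6·8 = 48 ≡ 9 (mod 13).
Step 5: correct position 4: c_4 = r_4 − e = 7 − 9 ≡ 11 (mod 13). Hence c = [0, 9, 3, 11, 2].
  Check: interpolating c through the α_i gives m(x) = 1 + 2·x (degree < 2) with m(α_i) = c_i for every i, so c is indeed a codeword.


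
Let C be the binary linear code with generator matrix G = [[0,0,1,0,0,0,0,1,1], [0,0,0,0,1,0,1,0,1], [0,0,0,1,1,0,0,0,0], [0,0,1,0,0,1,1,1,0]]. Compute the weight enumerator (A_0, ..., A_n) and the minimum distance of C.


Weight distribution: A_0 = 1, A_2 = 3, A_3 = 4, A_4 = 3, A_5 = 4, A_6 = 1. Minimum distance d = 2.

Enumerate all 2^4 = 16 messages m ∈ F_2^4.
For each, compute codeword c = mG in F_2^9, then tally its weight.
  m = 0000 → c = 000000000, weight = 0.
  m = 1000 → c = 001000011, weight = 3.
  m = 0100 → c = 000010101, weight = 3.
  m = 1100 → c = 001010110, weight = 4.
  m = 0010 → c = 000110000, weight = 2.
  m = 1010 → c = 001110011, weight = 5.
  m = 0110 → c = 000100101, weight = 3.
  m = 1110 → c = 001100110, weight = 4.
  m = 0001 → c = 001001110, weight = 4.
  m = 1001 → c = 000001101, weight = 3.
  m = 0101 → c = 001011011, weight = 5.
  m = 1101 → c = 000011000, weight = 2.
  m = 0011 → c = 001111110, weight = 6.
  m = 1011 → c = 000111101, weight = 5.
  m = 0111 → c = 001101011, weight = 5.
  m = 1111 → c = 000101000, weight = 2.
Tally weights:
  weight 0: 1 codewords.
  weight 2: 3 codewords.
  weight 3: 4 codewords.
  weight 4: 3 codewords.
  weight 5: 4 codewords.
  weight 6: 1 codewords.
Minimum distance d = smallest w > 0 with A_w > 0 = 2.
Sanity: Σ A_w = 16 = 2^4 = 16 ✓.


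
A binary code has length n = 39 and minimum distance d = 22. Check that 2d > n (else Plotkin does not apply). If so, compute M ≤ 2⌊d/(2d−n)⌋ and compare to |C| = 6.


Plotkin bound M ≤ 8; given |C| = 6 ≤ bound (satisfied).

Check applicability: 2d = 44, n = 39.
2d − n = 5 > 0, so Plotkin applies.
Compute d/(2d−n) = 22/5 ≈ 4.4000.
⌊d/(2d−n)⌋ = 4.
Plotkin bound: M ≤ 2·4 = 8.
Given |C| = 6, check: satisfied.
This |C| is below the Plotkin bound.


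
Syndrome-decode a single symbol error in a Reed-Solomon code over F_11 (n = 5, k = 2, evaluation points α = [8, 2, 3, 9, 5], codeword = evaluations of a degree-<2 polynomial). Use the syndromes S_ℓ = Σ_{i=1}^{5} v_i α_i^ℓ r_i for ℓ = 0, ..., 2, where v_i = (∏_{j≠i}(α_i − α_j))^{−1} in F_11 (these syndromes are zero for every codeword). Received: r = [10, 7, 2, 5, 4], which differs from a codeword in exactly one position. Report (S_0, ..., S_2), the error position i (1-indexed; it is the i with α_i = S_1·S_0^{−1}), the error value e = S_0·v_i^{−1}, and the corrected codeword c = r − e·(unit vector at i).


S = (2, 10, 6), error at position 5, error magnitude e = 1, c = [10, 7, 2, 5, 3].

Step 1: column multipliers v_i = (∏_{j≠i}(α_i − α_j))^{−1} mod 11.
  i = 1 (α = 8): (8−2)(8−3)(8−9)(8−5) = 6·5·(−1)·3 = −90 ≡ 9, so v_1 = 9^{−1} = 5 (mod 11).
  i = 2 (α = 2): (2−8)(2−3)(2−9)(2−5) = (−6)·(−1)·(−7)·(−3) = 126 ≡ 5, so v_2 = 5^{−1} = 9 (mod 11).
  i = 3 (α = 3): (3−8)(3−2)(3−9)(3−5) = (−5)·1·(−6)·(−2) = −60 ≡ 6, so v_3 = 6^{−1} = 2 (mod 11).
  i = 4 (α = 9): (9−8)(9−2)(9−3)(9−5) = 1·7·6·4 = 168 ≡ 3, so v_4 = 3^{−1} = 4 (mod 11).
  i = 5 (α = 5): (5−8)(5−2)(5−3)(5−9) = (−3)·3·2·(−4) = 72 ≡ 6, so v_5 = 6^{−1} = 2 (mod 11).
  v = [5, 9, 2, 4, 2].
Step 2: syndromes of r = [10, 7, 2, 5, 4] (all sums mod 11).
  S_0 = Σ v_i r_i = 5·10 + 9·7 + 2·2 + 4·5 + 2·4 = 145 ≡ 2.
  S_1 = Σ v_i α_i r_i = 5·8·10 + 9·2·7 + 2·3·2 + 4·9·5 + 2·5·4 = 758 ≡ 10.
  α_i^2 mod 11 = [9, 4, 9, 4, 3].
  S_2 = Σ v_i α_i^2 r_i = 5·9·10 + 9·4·7 + 2·9·2 + 4·4·5 + 2·3·4 = 842 ≡ 6.
  S = (2, 10, 6) ≠ 0, so r is not a codeword (an error is present).
Step 3: locate the error. For a single error e at position i, S_ℓ = v_i·e·α_i^ℓ, so α_err = S_1/S_0.
  S_0^{−1} = 2^{−1} = 6 (mod 11), so α_err = 10·6 = 60 ≡ 5 = α_5. Error position i = 5.
  Consistency check: S_2/S_1 = 6·10 = 60 ≡ 5 = α_err ✓ (single-error assumption holds).
Step 4: error magnitude e = S_0/v_5 = S_0·∏_{j≠5}(α_5 − α_j) = 2·6 = 12 ≡ 1 (mod 11).
Step 5: correct position 5: c_5 = r_5 − e = 4 − 1 ≡ 3 (mod 11). Hence c = [10, 7, 2, 5, 3].
  Check: interpolating c through the α_i gives m(x) = 6 + 6·x (degree < 2) with m(α_i) = c_i for every i, so c is indeed a codeword.


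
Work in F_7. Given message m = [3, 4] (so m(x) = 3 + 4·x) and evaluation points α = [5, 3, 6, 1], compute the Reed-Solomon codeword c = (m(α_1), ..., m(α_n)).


c = [2, 1, 6, 0]

Message polynomial: m(x) = 3 + 4·x (mod 7).
For each evaluation point α_i, compute m(α_i) mod 7:
  α_1 = 5: Horner steps 4 → 2, so m(5) = 2.
  α_2 = 3: Horner steps 4 → 1, so m(3) = 1.
  α_3 = 6: Horner steps 4 → 6, so m(6) = 6.
  α_4 = 1: Horner steps 4 → 0, so m(1) = 0.
Codeword c = [2, 1, 6, 0] ∈ F_7^4.


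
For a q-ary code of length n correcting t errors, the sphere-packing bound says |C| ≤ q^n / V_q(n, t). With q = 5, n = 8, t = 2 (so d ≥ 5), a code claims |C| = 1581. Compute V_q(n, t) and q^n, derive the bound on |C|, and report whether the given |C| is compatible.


V_q(n, t) = 481, q^n = 390625, Hamming bound = 812, |C| = 1581 > bound (violated).

Step 1: Compute V_q(n, t) = Σ_{j=0}^2 C(n, j) (q−1)^j.
  j = 0: C(8,0)·(4)^0 = 1·1 = 1.
  j = 1: C(8,1)·(4)^1 = 8·4 = 32.
  j = 2: C(8,2)·(4)^2 = 28·16 = 448.
  V_q(n, t) = 1 + 32 + 448 = 481.
Step 2: q^n = 5^8 = 390625.
Step 3: Hamming bound ⌊q^n / V_q(n,t)⌋ = ⌊390625/481⌋ = 812.
Step 4: Compare |C| = 1581 to 812: violated.
The claimed |C| lies above the Hamming bound, so no 5-ary code of length 8 with d ≥ 5 can have 1581 codewords.


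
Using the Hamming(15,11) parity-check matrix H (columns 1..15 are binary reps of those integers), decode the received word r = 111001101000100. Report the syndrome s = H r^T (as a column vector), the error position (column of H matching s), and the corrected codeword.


s = (0, 1, 0, 1)^T, error position = 5, corrected codeword c = 111011101000100

Compute s = H r^T mod 2 one row at a time:
  s_1 = 0 + 1 + 0 + 0 + 0 + 1 + 0 + 0 = 2 ≡ 0 (mod 2).
  s_2 = 0 + 0 + 1 + 1 + 0 + 1 + 0 + 0 = 3 ≡ 1 (mod 2).
  s_3 = 1 + 1 + 1 + 1 + 0 + 0 + 0 + 0 = 4 ≡ 0 (mod 2).
  s_4 = 1 + 1 + 0 + 1 + 1 + 0 + 1 + 0 = 5 ≡ 1 (mod 2).
s = (0, 1, 0, 1)^T — this equals column 5 of H (binary 0101), so error is at position 5.
Correct: flip bit 5 of r = 111001101000100 to get c = 111011101000100.


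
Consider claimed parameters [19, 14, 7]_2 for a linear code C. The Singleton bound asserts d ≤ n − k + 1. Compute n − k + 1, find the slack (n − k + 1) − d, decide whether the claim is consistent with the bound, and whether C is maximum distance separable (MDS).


Singleton RHS = n − k + 1 = 6, slack = -1, bound violated (no such code; not MDS).

Singleton bound: d ≤ n − k + 1.
Here n = 19, k = 14, so n − k + 1 = 6.
Given d = 7, check d ≤ 6: NO.
Slack = (n − k + 1) − d = -1.
The slack is negative: d = 7 exceeds n − k + 1 = 6 by 1, so the Singleton bound is violated and no linear [19, 14, 7]_2 code can exist. In particular it is not MDS (MDS requires d = n − k + 1 exactly).
Description: the claimed parameters are [19, 14, 7]_2; such a code would be impossible (violates the Singleton bound).


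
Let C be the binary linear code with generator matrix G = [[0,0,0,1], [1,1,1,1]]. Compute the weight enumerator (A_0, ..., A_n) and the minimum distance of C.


Weight distribution: A_0 = 1, A_1 = 1, A_3 = 1, A_4 = 1. Minimum distance d = 1.

Enumerate all 2^2 = 4 messages m ∈ F_2^2.
For each, compute codeword c = mG in F_2^4, then tally its weight.
  m = 00 → c = 0000, weight = 0.
  m = 10 → c = 0001, weight = 1.
  m = 01 → c = 1111, weight = 4.
  m = 11 → c = 1110, weight = 3.
Tally weights:
  weight 0: 1 codewords.
  weight 1: 1 codewords.
  weight 3: 1 codewords.
  weight 4: 1 codewords.
Minimum distance d = smallest w > 0 with A_w > 0 = 1.
Sanity: Σ A_w = 4 = 2^2 = 4 ✓.


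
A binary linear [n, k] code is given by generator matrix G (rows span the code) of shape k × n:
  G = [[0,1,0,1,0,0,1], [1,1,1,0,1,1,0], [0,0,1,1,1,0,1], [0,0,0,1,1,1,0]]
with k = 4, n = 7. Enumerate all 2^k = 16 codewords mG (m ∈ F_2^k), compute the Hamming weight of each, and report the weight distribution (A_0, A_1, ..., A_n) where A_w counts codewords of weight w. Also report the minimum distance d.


Weight distribution: A_0 = 1, A_2 = 1, A_3 = 6, A_4 = 5, A_5 = 2, A_6 = 1. Minimum distance d = 2.

Enumerate all 2^4 = 16 messages m ∈ F_2^4.
For each, compute codeword c = mG in F_2^7, then tally its weight.
  m = 0000 → c = 0000000, weight = 0.
  m = 1000 → c = 0101001, weight = 3.
  m = 0100 → c = 1110110, weight = 5.
  m = 1100 → c = 1011111, weight = 6.
  m = 0010 → c = 0011101, weight = 4.
  m = 1010 → c = 0110100, weight = 3.
  m = 0110 → c = 1101011, weight = 5.
  m = 1110 → c = 1000010, weight = 2.
  m = 0001 → c = 0001110, weight = 3.
  m = 1001 → c = 0100111, weight = 4.
  m = 0101 → c = 1111000, weight = 4.
  m = 1101 → c = 1010001, weight = 3.
  m = 0011 → c = 0010011, weight = 3.
  m = 1011 → c = 0111010, weight = 4.
  m = 0111 → c = 1100101, weight = 4.
  m = 1111 → c = 1001100, weight = 3.
Tally weights:
  weight 0: 1 codewords.
  weight 2: 1 codewords.
  weight 3: 6 codewords.
  weight 4: 5 codewords.
  weight 5: 2 codewords.
  weight 6: 1 codewords.
Minimum distance d = smallest w > 0 with A_w > 0 = 2.
Sanity: Σ A_w = 16 = 2^4 = 16 ✓.


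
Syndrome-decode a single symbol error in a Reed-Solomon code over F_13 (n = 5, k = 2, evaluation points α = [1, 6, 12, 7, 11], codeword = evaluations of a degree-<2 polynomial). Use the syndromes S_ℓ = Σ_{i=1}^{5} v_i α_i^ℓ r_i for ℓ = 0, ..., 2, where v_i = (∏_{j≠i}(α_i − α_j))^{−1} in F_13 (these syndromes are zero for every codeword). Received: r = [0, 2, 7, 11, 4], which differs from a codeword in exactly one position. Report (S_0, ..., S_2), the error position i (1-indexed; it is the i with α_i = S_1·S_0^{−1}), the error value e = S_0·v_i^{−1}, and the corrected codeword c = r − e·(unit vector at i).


S = (2, 1, 7), error at position 4, error magnitude e = 6, c = [0, 2, 7, 5, 4].

Step 1: column multipliers v_i = (∏_{j≠i}(α_i − α_j))^{−1} mod 13.
  i = 1 (α = 1): (1−6)(1−12)(1−7)(1−11) = (−5)·(−11)·(−6)·(−10) = 3300 ≡ 11, so v_1 = 11^{−1} = 6 (mod 13).
  i = 2 (α = 6): (6−1)(6−12)(6−7)(6−11) = 5·(−6)·(−1)·(−5) = −150 ≡ 6, so v_2 = 6^{−1} = 11 (mod 13).
  i = 3 (α = 12): (12−1)(12−6)(12−7)(12−11) = 11·6·5·1 = 330 ≡ 5, so v_3 = 5^{−1} = 8 (mod 13).
  i = 4 (α = 7): (7−1)(7−6)(7−12)(7−11) = 6·1·(−5)·(−4) = 120 ≡ 3, so v_4 = 3^{−1} = 9 (mod 13).
  i = 5 (α = 11): (11−1)(11−6)(11−12)(11−7) = 10·5·(−1)·4 = −200 ≡ 8, so v_5 = 8^{−1} = 5 (mod 13).
  v = [6, 11, 8, 9, 5].
Step 2: syndromes of r = [0, 2, 7, 11, 4] (all sums mod 13).
  S_0 = Σ v_i r_i = 6·0 + 11·2 + 8·7 + 9·11 + 5·4 = 197 ≡ 2.
  S_1 = Σ v_i α_i r_i = 6·1·0 + 11·6·2 + 8·12·7 + 9·7·11 + 5·11·4 = 1717 ≡ 1.
  α_i^2 mod 13 = [1, 10, 1, 10, 4].
  S_2 = Σ v_i α_i^2 r_i = 6·1·0 + 11·10·2 + 8·1·7 + 9·10·11 + 5·4·4 = 1346 ≡ 7.
  S = (2, 1, 7) ≠ 0, so r is not a codeword (an error is present).
Step 3: locate the error. For a single error e at position i, S_ℓ = v_i·e·α_i^ℓ, so α_err = S_1/S_0.
  S_0^{−1} = 2^{−1} = 7 (mod 13), so α_err = 1·7 = 7 ≡ 7 = α_4. Error position i = 4.
  Consistency check: S_2/S_1 = 7·1 = 7 ≡ 7 = α_err ✓ (single-error assumption holds).
Step 4: error magnitude e = S_0/v_4 = S_0·∏_{j≠4}(α_4 − α_j) = 2·3 = 6 ≡ 6 (mod 13).
Step 5: correct position 4: c_4 = r_4 − e = 11 − 6 ≡ 5 (mod 13). Hence c = [0, 2, 7, 5, 4].
  Check: interpolating c through the α_i gives m(x) = 10 + 3·x (degree < 2) with m(α_i) = c_i for every i, so c is indeed a codeword.


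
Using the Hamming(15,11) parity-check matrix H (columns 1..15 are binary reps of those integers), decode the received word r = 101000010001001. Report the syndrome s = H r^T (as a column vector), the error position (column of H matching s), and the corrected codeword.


s = (1, 0, 0, 1)^T, error position = 9, corrected codeword c = 101000011001001

Compute s = H r^T mod 2 one row at a time:
  s_1 = 1 + 0 + 0 + 0 + 1 + 0 + 0 + 1 = 3 ≡ 1 (mod 2).
  s_2 = 0 + 0 + 0 + 0 + 1 + 0 + 0 + 1 = 2 ≡ 0 (mod 2).
  s_3 = 0 + 1 + 0 + 0 + 0 + 0 + 0 + 1 = 2 ≡ 0 (mod 2).
  s_4 = 1 + 1 + 0 + 0 + 0 + 0 + 0 + 1 = 3 ≡ 1 (mod 2).
s = (1, 0, 0, 1)^T — this equals column 9 of H (binary 1001), so error is at position 9.
Correct: flip bit 9 of r = 101000010001001 to get c = 101000011001001.


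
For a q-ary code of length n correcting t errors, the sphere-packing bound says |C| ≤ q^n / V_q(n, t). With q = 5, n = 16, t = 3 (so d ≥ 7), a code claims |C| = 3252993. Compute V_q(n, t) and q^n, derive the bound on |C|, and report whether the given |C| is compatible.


V_q(n, t) = 37825, q^n = 152587890625, Hamming bound = 4034048, |C| = 3252993 ≤ bound (satisfied).

Step 1: Compute V_q(n, t) = Σ_{j=0}^3 C(n, j) (q−1)^j.
  j = 0: C(16,0)·(4)^0 = 1·1 = 1.
  j = 1: C(16,1)·(4)^1 = 16·4 = 64.
  j = 2: C(16,2)·(4)^2 = 120·16 = 1920.
  j = 3: C(16,3)·(4)^3 = 560·64 = 35840.
  V_q(n, t) = 1 + 64 + 1920 + 35840 = 37825.
Step 2: q^n = 5^16 = 152587890625.
Step 3: Hamming bound ⌊q^n / V_q(n,t)⌋ = ⌊152587890625/37825⌋ = 4034048.
Step 4: Compare |C| = 3252993 to 4034048: satisfied.
The claimed |C| lies below the Hamming bound.


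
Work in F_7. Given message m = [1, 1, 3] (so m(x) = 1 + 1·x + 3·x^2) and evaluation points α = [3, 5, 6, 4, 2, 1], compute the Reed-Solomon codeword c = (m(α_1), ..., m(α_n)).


c = [3, 4, 3, 4, 1, 5]

Message polynomial: m(x) = 1 + 1·x + 3·x^2 (mod 7).
For each evaluation point α_i, compute m(α_i) mod 7:
  α_1 = 3: Horner steps 3 → 3 → 3, so m(3) = 3.
  α_2 = 5: Horner steps 3 → 2 → 4, so m(5) = 4.
  α_3 = 6: Horner steps 3 → 5 → 3, so m(6) = 3.
  α_4 = 4: Horner steps 3 → 6 → 4, so m(4) = 4.
  α_5 = 2: Horner steps 3 → 0 → 1, so m(2) = 1.
  α_6 = 1: Horner steps 3 → 4 → 5, so m(1) = 5.
Codeword c = [3, 4, 3, 4, 1, 5] ∈ F_7^6.


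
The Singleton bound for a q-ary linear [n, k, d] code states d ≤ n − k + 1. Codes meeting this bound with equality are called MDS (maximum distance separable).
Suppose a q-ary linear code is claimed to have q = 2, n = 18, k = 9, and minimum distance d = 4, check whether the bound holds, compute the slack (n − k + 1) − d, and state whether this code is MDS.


Singleton RHS = n − k + 1 = 10, slack = 6, bound satisfied, not MDS.

Singleton bound: d ≤ n − k + 1.
Here n = 18, k = 9, so n − k + 1 = 10.
Given d = 4, check d ≤ 10: YES.
Slack = (n − k + 1) − d = 6.
The code is NOT MDS (slack = 6 > 0).
Description: the claimed parameters are [18, 9, 4]_2; such a code would be non-MDS.


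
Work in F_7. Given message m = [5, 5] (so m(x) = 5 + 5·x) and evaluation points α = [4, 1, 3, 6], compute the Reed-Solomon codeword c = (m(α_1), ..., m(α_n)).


c = [4, 3, 6, 0]

Message polynomial: m(x) = 5 + 5·x (mod 7).
For each evaluation point α_i, compute m(α_i) mod 7:
  α_1 = 4: Horner steps 5 → 4, so m(4) = 4.
  α_2 = 1: Horner steps 5 → 3, so m(1) = 3.
  α_3 = 3: Horner steps 5 → 6, so m(3) = 6.
  α_4 = 6: Horner steps 5 → 0, so m(6) = 0.
Codeword c = [4, 3, 6, 0] ∈ F_7^4.


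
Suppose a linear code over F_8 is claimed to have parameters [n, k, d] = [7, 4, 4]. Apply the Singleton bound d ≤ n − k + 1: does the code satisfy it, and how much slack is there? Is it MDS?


Singleton RHS = n − k + 1 = 4, slack = 0, bound satisfied, MDS.

Singleton bound: d ≤ n − k + 1.
Here n = 7, k = 4, so n − k + 1 = 4.
Given d = 4, check d ≤ 4: YES.
Slack = (n − k + 1) − d = 0.
The code is MDS (slack = 0).
Description: the claimed parameters are [7, 4, 4]_8; such a code would be MDS (meets Singleton bound).


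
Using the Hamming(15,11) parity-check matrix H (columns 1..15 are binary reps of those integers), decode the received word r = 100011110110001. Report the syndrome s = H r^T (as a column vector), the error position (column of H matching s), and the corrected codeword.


s = (0, 0, 1, 1)^T, error position = 3, corrected codeword c = 101011110110001

Compute s = H r^T mod 2 one row at a time:
  s_1 = 1 + 0 + 1 + 1 + 0 + 0 + 0 + 1 = 4 ≡ 0 (mod 2).
  s_2 = 0 + 1 + 1 + 1 + 0 + 0 + 0 + 1 = 4 ≡ 0 (mod 2).
  s_3 = 0 + 0 + 1 + 1 + 1 + 1 + 0 + 1 = 5 ≡ 1 (mod 2).
  s_4 = 1 + 0 + 1 + 1 + 0 + 1 + 0 + 1 = 5 ≡ 1 (mod 2).
s = (0, 0, 1, 1)^T — this equals column 3 of H (binary 0011), so error is at position 3.
Correct: flip bit 3 of r = 100011110110001 to get c = 101011110110001.


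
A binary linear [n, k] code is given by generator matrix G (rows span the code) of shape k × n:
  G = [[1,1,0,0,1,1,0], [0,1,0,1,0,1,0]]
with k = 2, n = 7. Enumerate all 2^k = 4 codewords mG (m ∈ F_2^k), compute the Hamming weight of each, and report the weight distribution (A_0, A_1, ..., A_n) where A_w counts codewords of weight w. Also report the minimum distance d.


Weight distribution: A_0 = 1, A_3 = 2, A_4 = 1. Minimum distance d = 3.

Enumerate all 2^2 = 4 messages m ∈ F_2^2.
For each, compute codeword c = mG in F_2^7, then tally its weight.
  m = 00 → c = 0000000, weight = 0.
  m = 10 → c = 1100110, weight = 4.
  m = 01 → c = 0101010, weight = 3.
  m = 11 → c = 1001100, weight = 3.
Tally weights:
  weight 0: 1 codewords.
  weight 3: 2 codewords.
  weight 4: 1 codewords.
Minimum distance d = smallest w > 0 with A_w > 0 = 3.
Sanity: Σ A_w = 4 = 2^2 = 4 ✓.


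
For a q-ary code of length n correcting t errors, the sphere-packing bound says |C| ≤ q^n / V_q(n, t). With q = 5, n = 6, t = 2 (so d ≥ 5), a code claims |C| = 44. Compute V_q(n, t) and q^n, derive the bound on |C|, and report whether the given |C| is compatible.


V_q(n, t) = 265, q^n = 15625, Hamming bound = 58, |C| = 44 ≤ bound (satisfied).

Step 1: Compute V_q(n, t) = Σ_{j=0}^2 C(n, j) (q−1)^j.
  j = 0: C(6,0)·(4)^0 = 1·1 = 1.
  j = 1: C(6,1)·(4)^1 = 6·4 = 24.
  j = 2: C(6,2)·(4)^2 = 15·16 = 240.
  V_q(n, t) = 1 + 24 + 240 = 265.
Step 2: q^n = 5^6 = 15625.
Step 3: Hamming bound ⌊q^n / V_q(n,t)⌋ = ⌊15625/265⌋ = 58.
Step 4: Compare |C| = 44 to 58: satisfied.
The claimed |C| lies below the Hamming bound.


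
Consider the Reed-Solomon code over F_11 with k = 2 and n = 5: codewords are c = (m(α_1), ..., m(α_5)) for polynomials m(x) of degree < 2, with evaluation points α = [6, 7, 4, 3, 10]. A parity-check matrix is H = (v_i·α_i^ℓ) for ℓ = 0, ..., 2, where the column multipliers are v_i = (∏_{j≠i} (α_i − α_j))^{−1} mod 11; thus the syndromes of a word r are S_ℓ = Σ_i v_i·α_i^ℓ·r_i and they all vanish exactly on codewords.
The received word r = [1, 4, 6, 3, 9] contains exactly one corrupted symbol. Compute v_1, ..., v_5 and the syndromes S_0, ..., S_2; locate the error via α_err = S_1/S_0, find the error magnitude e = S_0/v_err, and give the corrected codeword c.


S = (2, 9, 2), error at position 5, error magnitude e = 7, c = [1, 4, 6, 3, 2].

Step 1: column multipliers v_i = (∏_{j≠i}(α_i − α_j))^{−1} mod 11.
  i = 1 (α = 6): (6−7)(6−4)(6−3)(6−10) = (−1)·2·3·(−4) = 24 ≡ 2, so v_1 = 2^{−1} = 6 (mod 11).
  i = 2 (α = 7): (7−6)(7−4)(7−3)(7−10) = 1·3·4·(−3) = −36 ≡ 8, so v_2 = 8^{−1} = 7 (mod 11).
  i = 3 (α = 4): (4−6)(4−7)(4−3)(4−10) = (−2)·(−3)·1·(−6) = −36 ≡ 8, so v_3 = 8^{−1} = 7 (mod 11).
  i = 4 (α = 3): (3−6)(3−7)(3−4)(3−10) = (−3)·(−4)·(−1)·(−7) = 84 ≡ 7, so v_4 = 7^{−1} = 8 (mod 11).
  i = 5 (α = 10): (10−6)(10−7)(10−4)(10−3) = 4·3·6·7 = 504 ≡ 9, so v_5 = 9^{−1} = 5 (mod 11).
  v = [6, 7, 7, 8, 5].
Step 2: syndromes of r = [1, 4, 6, 3, 9] (all sums mod 11).
  S_0 = Σ v_i r_i = 6·1 + 7·4 + 7·6 + 8·3 + 5·9 = 145 ≡ 2.
  S_1 = Σ v_i α_i r_i = 6·6·1 + 7·7·4 + 7·4·6 + 8·3·3 + 5·10·9 = 922 ≡ 9.
  α_i^2 mod 11 = [3, 5, 5, 9, 1].
  S_2 = Σ v_i α_i^2 r_i = 6·3·1 + 7·5·4 + 7·5·6 + 8·9·3 + 5·1·9 = 629 ≡ 2.
  S = (2, 9, 2) ≠ 0, so r is not a codeword (an error is present).
Step 3: locate the error. For a single error e at position i, S_ℓ = v_i·e·α_i^ℓ, so α_err = S_1/S_0.
  S_0^{−1} = 2^{−1} = 6 (mod 11), so α_err = 9·6 = 54 ≡ 10 = α_5. Error position i = 5.
  Consistency check: S_2/S_1 = 2·5 = 10 ≡ 10 = α_err ✓ (single-error assumption holds).
Step 4: error magnitude e = S_0/v_5 = S_0·∏_{j≠5}(α_5 − α_j) = 2·9 = 18 ≡ 7 (mod 11).
Step 5: correct position 5: c_5 = r_5 − e = 9 − 7 ≡ 2 (mod 11). Hence c = [1, 4, 6, 3, 2].
  Check: interpolating c through the α_i gives m(x) = 5 + 3·x (degree < 2) with m(α_i) = c_i for every i, so c is indeed a codeword.


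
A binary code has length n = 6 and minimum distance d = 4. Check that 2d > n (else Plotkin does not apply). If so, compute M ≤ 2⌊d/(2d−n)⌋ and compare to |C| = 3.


Plotkin bound M ≤ 4; given |C| = 3 ≤ bound (satisfied).

Check applicability: 2d = 8, n = 6.
2d − n = 2 > 0, so Plotkin applies.
Compute d/(2d−n) = 4/2 ≈ 2.0000.
⌊d/(2d−n)⌋ = 2.
Plotkin bound: M ≤ 2·2 = 4.
Given |C| = 3, check: satisfied.
This |C| is below the Plotkin bound.


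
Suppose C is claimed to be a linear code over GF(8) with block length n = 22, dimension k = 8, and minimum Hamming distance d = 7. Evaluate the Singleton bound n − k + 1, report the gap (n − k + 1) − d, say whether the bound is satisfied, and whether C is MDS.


Singleton RHS = n − k + 1 = 15, slack = 8, bound satisfied, not MDS.

Singleton bound: d ≤ n − k + 1.
Here n = 22, k = 8, so n − k + 1 = 15.
Given d = 7, check d ≤ 15: YES.
Slack = (n − k + 1) − d = 8.
The code is NOT MDS (slack = 8 > 0).
Description: the claimed parameters are [22, 8, 7]_8; such a code would be non-MDS.


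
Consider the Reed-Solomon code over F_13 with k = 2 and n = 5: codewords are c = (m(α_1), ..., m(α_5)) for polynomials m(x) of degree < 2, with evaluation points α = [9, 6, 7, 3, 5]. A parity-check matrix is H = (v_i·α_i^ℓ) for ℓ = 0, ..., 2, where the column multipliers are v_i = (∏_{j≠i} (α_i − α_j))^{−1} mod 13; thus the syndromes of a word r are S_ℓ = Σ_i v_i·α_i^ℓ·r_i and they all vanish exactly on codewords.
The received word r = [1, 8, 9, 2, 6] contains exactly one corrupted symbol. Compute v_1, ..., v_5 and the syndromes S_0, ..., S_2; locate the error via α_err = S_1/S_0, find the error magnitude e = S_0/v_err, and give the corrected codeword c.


S = (9, 11, 12), error at position 3, error magnitude e = 12, c = [1, 8, 10, 2, 6].

Step 1: column multipliers v_i = (∏_{j≠i}(α_i − α_j))^{−1} mod 13.
  i = 1 (α = 9): (9−6)(9−7)(9−3)(9−5) = 3·2·6·4 = 144 ≡ 1, so v_1 = 1^{−1} = 1 (mod 13).
  i = 2 (α = 6): (6−9)(6−7)(6−3)(6−5) = (−3)·(−1)·3·1 = 9 ≡ 9, so v_2 = 9^{−1} = 3 (mod 13).
  i = 3 (α = 7): (7−9)(7−6)(7−3)(7−5) = (−2)·1·4·2 = −16 ≡ 10, so v_3 = 10^{−1} = 4 (mod 13).
  i = 4 (α = 3): (3−9)(3−6)(3−7)(3−5) = (−6)·(−3)·(−4)·(−2) = 144 ≡ 1, so v_4 = 1^{−1} = 1 (mod 13).
  i = 5 (α = 5): (5−9)(5−6)(5−7)(5−3) = (−4)·(−1)·(−2)·2 = −16 ≡ 10, so v_5 = 10^{−1} = 4 (mod 13).
  v = [1, 3, 4, 1, 4].
Step 2: syndromes of r = [1, 8, 9, 2, 6] (all sums mod 13).
  S_0 = Σ v_i r_i = 1·1 + 3·8 + 4·9 + 1·2 + 4·6 = 87 ≡ 9.
  S_1 = Σ v_i α_i r_i = 1·9·1 + 3·6·8 + 4·7·9 + 1·3·2 + 4·5·6 = 531 ≡ 11.
  α_i^2 mod 13 = [3, 10, 10, 9, 12].
  S_2 = Σ v_i α_i^2 r_i = 1·3·1 + 3·10·8 + 4·10·9 + 1·9·2 + 4·12·6 = 909 ≡ 12.
  S = (9, 11, 12) ≠ 0, so r is not a codeword (an error is present).
Step 3: locate the error. For a single error e at position i, S_ℓ = v_i·e·α_i^ℓ, so α_err = S_1/S_0.
  S_0^{−1} = 9^{−1} = 3 (mod 13), so α_err = 11·3 = 33 ≡ 7 = α_3. Error position i = 3.
  Consistency check: S_2/S_1 = 12·6 = 72 ≡ 7 = α_err ✓ (single-error assumption holds).
Step 4: error magnitude e = S_0/v_3 = S_0·∏_{j≠3}(α_3 − α_j) = 9·10 = 90 ≡ 12 (mod 13).
Step 5: correct position 3: c_3 = r_3 − e = 9 − 12 ≡ 10 (mod 13). Hence c = [1, 8, 10, 2, 6].
  Check: interpolating c through the α_i gives m(x) = 9 + 2·x (degree < 2) with m(α_i) = c_i for every i, so c is indeed a codeword.
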